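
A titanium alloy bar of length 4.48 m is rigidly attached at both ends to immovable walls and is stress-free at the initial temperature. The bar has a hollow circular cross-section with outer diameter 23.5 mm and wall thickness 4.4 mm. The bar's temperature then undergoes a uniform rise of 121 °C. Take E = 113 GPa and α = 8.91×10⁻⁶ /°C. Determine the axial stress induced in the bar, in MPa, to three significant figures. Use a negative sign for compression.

-122 MPa

Free thermal expansion αLΔT = 8.91e-6 · 4480 · 121 = 4.83 mm.
The walls impose strain ε = −(4.83)/4480 = -1.0781e-03; σ = Eε = 113000 · -1.0781e-03 = -121.8 MPa.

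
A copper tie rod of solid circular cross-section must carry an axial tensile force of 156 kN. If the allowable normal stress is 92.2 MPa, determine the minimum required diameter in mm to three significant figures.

46.4 mm

Required area A ≥ P/σ_allow = 156000/92.2 = 1692 mm².
For a solid circular section, d ≥ √(4A/π) = 46.41 mm.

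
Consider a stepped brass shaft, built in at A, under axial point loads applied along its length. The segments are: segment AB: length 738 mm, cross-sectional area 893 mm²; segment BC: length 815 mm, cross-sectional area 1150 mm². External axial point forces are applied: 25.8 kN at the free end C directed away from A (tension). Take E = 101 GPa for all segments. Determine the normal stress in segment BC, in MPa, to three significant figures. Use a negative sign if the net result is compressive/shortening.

Internal axial forces (sectioning from the free end, tension +): N_BC = 25.8 kN, N_AB = 25.8 kN.
σ_BC = N_BC/A_BC = 25800/1150 = 22.43 MPa.

22.4 MPa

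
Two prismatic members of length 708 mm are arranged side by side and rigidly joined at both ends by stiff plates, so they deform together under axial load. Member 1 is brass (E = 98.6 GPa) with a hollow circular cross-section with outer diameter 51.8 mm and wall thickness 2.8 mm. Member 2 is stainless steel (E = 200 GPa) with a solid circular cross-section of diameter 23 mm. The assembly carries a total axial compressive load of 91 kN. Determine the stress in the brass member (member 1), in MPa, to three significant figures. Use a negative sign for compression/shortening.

-71.4 MPa

A_1 = 431 mm².
A_2 = 415.5 mm².
Equal strain + equilibrium ⇒ each member carries load in proportion to AE: A₁E₁ = 42500000 N, A₂E₂ = 83100000 N, ΣAE = 125600000 N.
σ₁ = P·E₁/ΣAE = -91000·98600/125600000 = -71.44 MPa.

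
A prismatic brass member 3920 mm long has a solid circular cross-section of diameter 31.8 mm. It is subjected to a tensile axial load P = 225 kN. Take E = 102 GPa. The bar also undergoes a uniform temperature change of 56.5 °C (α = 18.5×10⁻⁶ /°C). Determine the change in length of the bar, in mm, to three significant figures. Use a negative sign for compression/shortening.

15.0 mm

A = 794.2 mm².
δ_mech = NL/(AE) = 225000·3920/(794.2·102000) = 10.89 mm.
δ_thermal = αLΔT = 18.5e-6·3920·56.5 = 4.097 mm.
δ = δ_mech + δ_thermal = 14.98 mm.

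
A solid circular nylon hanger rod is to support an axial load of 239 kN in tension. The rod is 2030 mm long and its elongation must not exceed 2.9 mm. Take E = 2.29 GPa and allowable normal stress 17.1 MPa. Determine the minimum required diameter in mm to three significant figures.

305 mm

Required area A ≥ P/σ_allow = 239000/17.1 = 13980 mm².
For a solid circular section, d ≥ √(4A/π) = 133.4 mm.
Elongation limit: A ≥ PL/(Eδ_allow) = 239000·2030/(2290·2.9) = 73060 mm² ⇒ d ≥ 305 mm.
The elongation limit governs.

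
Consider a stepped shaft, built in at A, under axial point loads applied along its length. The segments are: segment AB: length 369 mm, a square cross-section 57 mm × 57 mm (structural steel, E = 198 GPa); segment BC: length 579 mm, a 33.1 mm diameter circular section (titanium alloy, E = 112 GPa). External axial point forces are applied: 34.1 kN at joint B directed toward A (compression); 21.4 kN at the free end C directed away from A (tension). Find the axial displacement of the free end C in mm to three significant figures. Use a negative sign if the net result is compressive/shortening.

0.121 mm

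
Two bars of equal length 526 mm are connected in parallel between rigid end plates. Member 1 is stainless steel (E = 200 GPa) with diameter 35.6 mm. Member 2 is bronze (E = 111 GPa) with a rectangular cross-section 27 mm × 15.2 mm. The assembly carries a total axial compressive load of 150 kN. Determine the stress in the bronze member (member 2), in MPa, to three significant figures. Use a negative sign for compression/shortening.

A_1 = 995.4 mm².
A_2 = 410.4 mm².
Equal strain + equilibrium ⇒ each member carries load in proportion to AE: A₁E₁ = 199100000 N, A₂E₂ = 45550000 N, ΣAE = 244600000 N.
σ₂ = P·E₂/ΣAE = -150000·111000/244600000 = -68.06 MPa.

-68.1 MPa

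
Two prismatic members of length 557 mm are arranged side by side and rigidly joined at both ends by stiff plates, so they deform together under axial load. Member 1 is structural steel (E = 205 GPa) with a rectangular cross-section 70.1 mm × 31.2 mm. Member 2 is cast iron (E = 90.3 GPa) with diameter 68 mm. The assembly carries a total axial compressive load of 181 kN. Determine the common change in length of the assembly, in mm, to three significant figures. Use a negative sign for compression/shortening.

-0.130 mm

A_1 = 2187 mm².
A_2 = 3632 mm².
Equal strain + equilibrium ⇒ each member carries load in proportion to AE: A₁E₁ = 448400000 N, A₂E₂ = 327900000 N, ΣAE = 776300000 N.
δ = PL/ΣAE = -181000·557/776300000 = -0.1299 mm.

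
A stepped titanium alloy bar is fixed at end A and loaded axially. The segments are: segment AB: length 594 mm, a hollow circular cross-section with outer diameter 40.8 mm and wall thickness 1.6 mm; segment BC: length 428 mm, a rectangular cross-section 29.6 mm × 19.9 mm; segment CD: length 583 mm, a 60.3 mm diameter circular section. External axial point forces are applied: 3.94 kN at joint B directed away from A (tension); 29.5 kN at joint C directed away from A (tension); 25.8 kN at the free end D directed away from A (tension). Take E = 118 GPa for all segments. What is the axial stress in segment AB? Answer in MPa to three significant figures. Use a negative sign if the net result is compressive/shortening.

301 MPa

Internal axial forces (sectioning from the free end, tension +): N_CD = 25.8 kN, N_BC = 55.3 kN, N_AB = 59.24 kN.
A_AB = 197 mm².
σ_AB = N_AB/A_AB = 59240/197 = 300.6 MPa.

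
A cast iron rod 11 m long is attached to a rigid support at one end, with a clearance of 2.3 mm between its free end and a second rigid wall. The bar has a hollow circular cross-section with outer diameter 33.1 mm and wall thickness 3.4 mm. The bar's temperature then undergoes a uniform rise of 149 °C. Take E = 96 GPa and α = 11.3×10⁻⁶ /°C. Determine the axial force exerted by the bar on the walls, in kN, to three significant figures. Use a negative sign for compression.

Free thermal expansion αLΔT = 11.3e-6 · 11000 · 149 = 18.52 mm.
The walls engage after the gap closes; constrained expansion = 18.52 − 2.3 = 16.22 mm.
The walls impose strain ε = −(16.22)/11000 = -1.4746e-03; σ = Eε = 96000 · -1.4746e-03 = -141.6 MPa.
Wall reaction R = σ·A = -141.6·317.2 = -44910 N = -44.91 kN.

-44.9 kN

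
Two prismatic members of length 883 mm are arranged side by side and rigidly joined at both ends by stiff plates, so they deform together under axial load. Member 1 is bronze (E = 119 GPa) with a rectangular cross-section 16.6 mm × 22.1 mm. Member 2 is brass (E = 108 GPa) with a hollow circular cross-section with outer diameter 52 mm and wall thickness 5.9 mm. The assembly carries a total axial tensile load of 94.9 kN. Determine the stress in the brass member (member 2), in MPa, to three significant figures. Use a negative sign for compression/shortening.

A_1 = 366.9 mm².
A_2 = 854.5 mm².
Equal strain + equilibrium ⇒ each member carries load in proportion to AE: A₁E₁ = 43660000 N, A₂E₂ = 92280000 N, ΣAE = 135900000 N.
σ₂ = P·E₂/ΣAE = 94900·108000/135900000 = 75.39 MPa.

75.4 MPa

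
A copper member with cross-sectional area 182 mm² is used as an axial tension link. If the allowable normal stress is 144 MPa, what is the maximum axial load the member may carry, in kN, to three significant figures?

26.2 kN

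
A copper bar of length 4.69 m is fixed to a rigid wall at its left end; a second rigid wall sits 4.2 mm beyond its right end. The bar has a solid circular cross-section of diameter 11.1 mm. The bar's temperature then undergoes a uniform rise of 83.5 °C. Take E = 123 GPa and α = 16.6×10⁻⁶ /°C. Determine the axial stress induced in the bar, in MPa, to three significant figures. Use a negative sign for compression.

Free thermal expansion αLΔT = 16.6e-6 · 4690 · 83.5 = 6.501 mm.
The walls engage after the gap closes; constrained expansion = 6.501 − 4.2 = 2.301 mm.
The walls impose strain ε = −(2.301)/4690 = -4.9058e-04; σ = Eε = 123000 · -4.9058e-04 = -60.34 MPa.

-60.3 MPa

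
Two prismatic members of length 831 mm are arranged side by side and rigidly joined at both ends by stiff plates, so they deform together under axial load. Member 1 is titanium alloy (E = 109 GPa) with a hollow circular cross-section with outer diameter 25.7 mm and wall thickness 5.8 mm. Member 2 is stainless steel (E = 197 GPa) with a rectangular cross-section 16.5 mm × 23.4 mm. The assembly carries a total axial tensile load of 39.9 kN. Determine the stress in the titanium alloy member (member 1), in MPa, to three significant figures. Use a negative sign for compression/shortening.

37.6 MPa

A_1 = 362.6 mm².
A_2 = 386.1 mm².
Equal strain + equilibrium ⇒ each member carries load in proportion to AE: A₁E₁ = 39520000 N, A₂E₂ = 76060000 N, ΣAE = 115600000 N.
σ₁ = P·E₁/ΣAE = 39900·109000/115600000 = 37.63 MPa.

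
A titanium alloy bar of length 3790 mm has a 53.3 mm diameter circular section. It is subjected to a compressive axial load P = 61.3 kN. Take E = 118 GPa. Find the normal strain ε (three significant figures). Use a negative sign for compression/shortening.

-2.33e-04

A = 2231 mm².
σ = N/A = -27.47 MPa; ε = σ/E = -27.47/118000 = -2.328e-04.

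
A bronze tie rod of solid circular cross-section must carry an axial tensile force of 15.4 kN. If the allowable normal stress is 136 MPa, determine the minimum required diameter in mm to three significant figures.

Required area A ≥ P/σ_allow = 15400/136 = 113.2 mm².
For a solid circular section, d ≥ √(4A/π) = 12.01 mm.

12.0 mm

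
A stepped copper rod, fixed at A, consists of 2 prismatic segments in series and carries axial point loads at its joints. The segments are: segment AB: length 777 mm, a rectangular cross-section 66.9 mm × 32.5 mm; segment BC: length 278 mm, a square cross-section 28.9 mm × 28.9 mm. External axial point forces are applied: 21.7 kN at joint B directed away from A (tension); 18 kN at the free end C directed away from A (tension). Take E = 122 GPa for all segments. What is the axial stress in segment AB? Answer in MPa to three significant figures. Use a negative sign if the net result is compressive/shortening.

Internal axial forces (sectioning from the free end, tension +): N_BC = 18 kN, N_AB = 39.7 kN.
A_AB = 2174 mm².
σ_AB = N_AB/A_AB = 39700/2174 = 18.26 MPa.

18.3 MPa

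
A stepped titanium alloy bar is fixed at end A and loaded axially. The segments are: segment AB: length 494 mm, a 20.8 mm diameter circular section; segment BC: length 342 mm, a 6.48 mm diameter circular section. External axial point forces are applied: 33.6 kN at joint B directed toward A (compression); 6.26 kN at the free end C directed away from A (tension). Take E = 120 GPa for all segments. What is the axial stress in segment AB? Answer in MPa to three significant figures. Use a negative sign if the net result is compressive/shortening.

-80.5 MPa

Internal axial forces (sectioning from the free end, tension +): N_BC = 6.26 kN, N_AB = -27.34 kN.
A_AB = 339.8 mm².
σ_AB = N_AB/A_AB = -27340/339.8 = -80.46 MPa.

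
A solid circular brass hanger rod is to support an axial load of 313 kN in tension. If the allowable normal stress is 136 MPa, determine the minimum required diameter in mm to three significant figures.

Required area A ≥ P/σ_allow = 313000/136 = 2301 mm².
For a solid circular section, d ≥ √(4A/π) = 54.13 mm.

54.1 mm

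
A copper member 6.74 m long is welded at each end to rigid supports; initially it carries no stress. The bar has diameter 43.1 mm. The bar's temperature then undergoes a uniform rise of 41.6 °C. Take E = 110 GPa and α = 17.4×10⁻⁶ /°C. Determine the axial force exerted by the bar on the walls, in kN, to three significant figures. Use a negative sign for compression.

Free thermal expansion αLΔT = 17.4e-6 · 6740 · 41.6 = 4.879 mm.
The walls impose strain ε = −(4.879)/6740 = -7.2384e-04; σ = Eε = 110000 · -7.2384e-04 = -79.62 MPa.
Wall reaction R = σ·A = -79.62·1459 = -116200 N = -116.2 kN.

-116 kN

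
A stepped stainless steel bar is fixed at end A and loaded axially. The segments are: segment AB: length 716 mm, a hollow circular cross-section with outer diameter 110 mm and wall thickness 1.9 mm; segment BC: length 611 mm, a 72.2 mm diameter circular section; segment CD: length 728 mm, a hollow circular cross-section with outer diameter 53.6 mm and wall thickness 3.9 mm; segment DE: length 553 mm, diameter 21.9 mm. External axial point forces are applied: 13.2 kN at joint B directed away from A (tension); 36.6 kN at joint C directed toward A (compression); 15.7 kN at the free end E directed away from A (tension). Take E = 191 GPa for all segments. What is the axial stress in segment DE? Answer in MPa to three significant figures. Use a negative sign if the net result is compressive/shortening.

41.7 MPa

Internal axial forces (sectioning from the free end, tension +): N_DE = 15.7 kN, N_CD = 15.7 kN, N_BC = -20.9 kN, N_AB = -7.7 kN.
A_DE = 376.7 mm².
σ_DE = N_DE/A_DE = 15700/376.7 = 41.68 MPa.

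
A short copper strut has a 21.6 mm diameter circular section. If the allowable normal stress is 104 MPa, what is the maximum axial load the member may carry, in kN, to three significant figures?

38.1 kN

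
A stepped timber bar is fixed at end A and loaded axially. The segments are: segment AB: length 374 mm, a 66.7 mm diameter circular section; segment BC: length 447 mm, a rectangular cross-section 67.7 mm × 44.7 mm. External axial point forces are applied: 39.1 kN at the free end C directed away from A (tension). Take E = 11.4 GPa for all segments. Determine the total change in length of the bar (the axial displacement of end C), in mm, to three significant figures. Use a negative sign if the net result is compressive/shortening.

0.874 mm

Internal axial forces (sectioning from the free end, tension +): N_BC = 39.1 kN, N_AB = 39.1 kN.
A_AB = 3494 mm².
A_BC = 3026 mm².
δ_AB = 39100·374/(3494·11400) = 0.3671 mm
δ_BC = 39100·447/(3026·11400) = 0.5066 mm
δ = Σδ_i = 0.8737 mm.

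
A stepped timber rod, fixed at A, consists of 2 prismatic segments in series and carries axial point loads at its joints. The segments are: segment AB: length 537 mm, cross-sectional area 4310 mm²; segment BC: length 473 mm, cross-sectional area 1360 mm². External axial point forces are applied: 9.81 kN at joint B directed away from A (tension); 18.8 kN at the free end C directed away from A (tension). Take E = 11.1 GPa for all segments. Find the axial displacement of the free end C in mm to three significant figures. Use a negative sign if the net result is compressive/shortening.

Internal axial forces (sectioning from the free end, tension +): N_BC = 18.8 kN, N_AB = 28.61 kN.
δ_AB = 28610·537/(4310·11100) = 0.3211 mm
δ_BC = 18800·473/(1360·11100) = 0.5891 mm
δ = Σδ_i = 0.9102 mm.

0.910 mm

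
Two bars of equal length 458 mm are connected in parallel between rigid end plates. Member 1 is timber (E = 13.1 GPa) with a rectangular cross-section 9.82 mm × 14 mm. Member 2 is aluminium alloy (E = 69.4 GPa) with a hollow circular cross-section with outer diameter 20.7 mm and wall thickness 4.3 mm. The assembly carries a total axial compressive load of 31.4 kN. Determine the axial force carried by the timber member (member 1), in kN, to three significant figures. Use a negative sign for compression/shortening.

-3.29 kN

A_1 = 137.5 mm².
A_2 = 221.5 mm².
Equal strain + equilibrium ⇒ each member carries load in proportion to AE: A₁E₁ = 1801000 N, A₂E₂ = 15380000 N, ΣAE = 17180000 N.
F₁ = P·A₁E₁/ΣAE = -31400·1801000/17180000 = -3292 N.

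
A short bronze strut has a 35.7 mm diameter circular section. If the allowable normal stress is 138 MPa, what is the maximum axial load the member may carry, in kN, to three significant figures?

138 kN

A = 1001 mm².
P_max = σ_allow · A = 138 · 1001 = 138100 N = 138.1 kN.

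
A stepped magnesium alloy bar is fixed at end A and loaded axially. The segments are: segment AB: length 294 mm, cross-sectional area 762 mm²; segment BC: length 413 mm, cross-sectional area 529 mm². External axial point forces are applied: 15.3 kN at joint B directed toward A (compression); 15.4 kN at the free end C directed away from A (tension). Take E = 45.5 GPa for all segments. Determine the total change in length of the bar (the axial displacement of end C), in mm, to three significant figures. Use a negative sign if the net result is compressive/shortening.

0.265 mm

Internal axial forces (sectioning from the free end, tension +): N_BC = 15.4 kN, N_AB = 0.1 kN.
δ_AB = 100·294/(762·45500) = 0.000848 mm
δ_BC = 15400·413/(529·45500) = 0.2642 mm
δ = Σδ_i = 0.2651 mm.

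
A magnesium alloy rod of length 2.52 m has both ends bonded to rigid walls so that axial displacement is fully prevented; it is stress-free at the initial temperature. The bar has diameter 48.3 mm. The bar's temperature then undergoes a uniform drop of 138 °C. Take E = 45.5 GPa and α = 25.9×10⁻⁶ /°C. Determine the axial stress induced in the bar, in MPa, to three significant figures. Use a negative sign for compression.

Free thermal expansion αLΔT = 25.9e-6 · 2520 · -138 = -9.007 mm.
The walls impose strain ε = −(-9.007)/2520 = 3.5742e-03; σ = Eε = 45500 · 3.5742e-03 = 162.6 MPa.

163 MPa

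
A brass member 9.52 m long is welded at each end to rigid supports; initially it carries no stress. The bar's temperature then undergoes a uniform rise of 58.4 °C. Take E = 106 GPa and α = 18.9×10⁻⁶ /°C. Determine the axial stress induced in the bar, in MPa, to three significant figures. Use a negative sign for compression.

-117 MPa

Free thermal expansion αLΔT = 18.9e-6 · 9520 · 58.4 = 10.51 mm.
The walls impose strain ε = −(10.51)/9520 = -1.1038e-03; σ = Eε = 106000 · -1.1038e-03 = -117 MPa.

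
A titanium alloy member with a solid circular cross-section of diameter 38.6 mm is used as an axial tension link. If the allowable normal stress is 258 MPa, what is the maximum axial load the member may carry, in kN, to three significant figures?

A = 1170 mm².
P_max = σ_allow · A = 258 · 1170 = 301900 N = 301.9 kN.

302 kN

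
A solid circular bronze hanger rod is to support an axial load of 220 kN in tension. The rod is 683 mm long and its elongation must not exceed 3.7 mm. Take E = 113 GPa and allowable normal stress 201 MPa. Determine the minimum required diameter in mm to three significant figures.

37.3 mm

Required area A ≥ P/σ_allow = 220000/201 = 1095 mm².
For a solid circular section, d ≥ √(4A/π) = 37.33 mm.
Elongation limit: A ≥ PL/(Eδ_allow) = 220000·683/(113000·3.7) = 359.4 mm² ⇒ d ≥ 21.39 mm.
The stress limit governs.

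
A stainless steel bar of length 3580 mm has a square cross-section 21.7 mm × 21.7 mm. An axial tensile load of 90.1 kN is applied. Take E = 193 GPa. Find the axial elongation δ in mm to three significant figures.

3.55 mm

A = 470.9 mm².
δ_mech = NL/(AE) = 90100·3580/(470.9·193000) = 3.549 mm.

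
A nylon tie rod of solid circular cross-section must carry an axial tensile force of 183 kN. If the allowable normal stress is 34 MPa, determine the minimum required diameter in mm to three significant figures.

82.8 mm

Required area A ≥ P/σ_allow = 183000/34 = 5382 mm².
For a solid circular section, d ≥ √(4A/π) = 82.78 mm.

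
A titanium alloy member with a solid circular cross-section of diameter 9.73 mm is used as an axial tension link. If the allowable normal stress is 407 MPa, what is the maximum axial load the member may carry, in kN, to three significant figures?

A = 74.36 mm².
P_max = σ_allow · A = 407 · 74.36 = 30260 N = 30.26 kN.

30.3 kN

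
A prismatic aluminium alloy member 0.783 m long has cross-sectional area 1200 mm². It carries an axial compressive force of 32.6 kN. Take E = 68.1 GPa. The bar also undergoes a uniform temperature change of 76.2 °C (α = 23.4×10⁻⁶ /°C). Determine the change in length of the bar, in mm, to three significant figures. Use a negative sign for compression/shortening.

δ_mech = NL/(AE) = -32600·783/(1200·68100) = -0.3124 mm.
δ_thermal = αLΔT = 23.4e-6·783·76.2 = 1.396 mm.
δ = δ_mech + δ_thermal = 1.084 mm.

1.08 mm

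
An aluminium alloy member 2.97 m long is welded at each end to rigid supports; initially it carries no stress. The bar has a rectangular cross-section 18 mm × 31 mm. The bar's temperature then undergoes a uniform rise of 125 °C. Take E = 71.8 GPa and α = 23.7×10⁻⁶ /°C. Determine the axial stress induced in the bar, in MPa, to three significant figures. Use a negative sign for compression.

-213 MPa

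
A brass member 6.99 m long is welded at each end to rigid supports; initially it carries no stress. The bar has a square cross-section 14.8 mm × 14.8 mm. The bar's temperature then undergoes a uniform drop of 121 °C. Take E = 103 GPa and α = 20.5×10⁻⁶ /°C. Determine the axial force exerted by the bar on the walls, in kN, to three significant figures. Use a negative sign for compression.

56.0 kN

Free thermal expansion αLΔT = 20.5e-6 · 6990 · -121 = -17.34 mm.
The walls impose strain ε = −(-17.34)/6990 = 2.4805e-03; σ = Eε = 103000 · 2.4805e-03 = 255.5 MPa.
Wall reaction R = σ·A = 255.5·219 = 55960 N = 55.96 kN.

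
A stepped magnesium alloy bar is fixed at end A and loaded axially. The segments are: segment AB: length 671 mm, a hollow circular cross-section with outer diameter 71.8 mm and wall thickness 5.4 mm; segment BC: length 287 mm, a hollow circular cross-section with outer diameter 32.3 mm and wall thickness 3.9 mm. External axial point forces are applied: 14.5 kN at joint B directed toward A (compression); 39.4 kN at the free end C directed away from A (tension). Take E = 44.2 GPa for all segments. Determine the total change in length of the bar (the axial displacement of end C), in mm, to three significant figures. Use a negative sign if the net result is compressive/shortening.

Internal axial forces (sectioning from the free end, tension +): N_BC = 39.4 kN, N_AB = 24.9 kN.
A_AB = 1126 mm².
A_BC = 348 mm².
δ_AB = 24900·671/(1126·44200) = 0.3356 mm
δ_BC = 39400·287/(348·44200) = 0.7352 mm
δ = Σδ_i = 1.071 mm.

1.07 mm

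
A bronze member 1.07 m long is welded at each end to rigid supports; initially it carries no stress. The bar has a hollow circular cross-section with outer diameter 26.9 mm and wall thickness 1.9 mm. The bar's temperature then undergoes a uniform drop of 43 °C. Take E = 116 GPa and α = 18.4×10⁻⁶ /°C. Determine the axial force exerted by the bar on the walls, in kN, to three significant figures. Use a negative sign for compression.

Free thermal expansion αLΔT = 18.4e-6 · 1070 · -43 = -0.8466 mm.
The walls impose strain ε = −(-0.8466)/1070 = 7.9120e-04; σ = Eε = 116000 · 7.9120e-04 = 91.78 MPa.
Wall reaction R = σ·A = 91.78·149.2 = 13700 N = 13.7 kN.

13.7 kN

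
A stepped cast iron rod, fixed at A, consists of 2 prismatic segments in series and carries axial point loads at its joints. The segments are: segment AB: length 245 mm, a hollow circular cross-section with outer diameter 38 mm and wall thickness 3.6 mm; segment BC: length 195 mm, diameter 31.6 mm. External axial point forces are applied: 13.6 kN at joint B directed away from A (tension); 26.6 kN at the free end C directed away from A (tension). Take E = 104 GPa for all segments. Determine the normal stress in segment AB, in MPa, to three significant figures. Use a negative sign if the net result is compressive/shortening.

Internal axial forces (sectioning from the free end, tension +): N_BC = 26.6 kN, N_AB = 40.2 kN.
A_AB = 389.1 mm².
σ_AB = N_AB/A_AB = 40200/389.1 = 103.3 MPa.

103 MPa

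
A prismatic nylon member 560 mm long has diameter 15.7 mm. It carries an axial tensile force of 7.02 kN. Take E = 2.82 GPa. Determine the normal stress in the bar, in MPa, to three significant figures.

A = 193.6 mm².
σ = N/A = 7020/193.6 = 36.26 MPa.

36.3 MPa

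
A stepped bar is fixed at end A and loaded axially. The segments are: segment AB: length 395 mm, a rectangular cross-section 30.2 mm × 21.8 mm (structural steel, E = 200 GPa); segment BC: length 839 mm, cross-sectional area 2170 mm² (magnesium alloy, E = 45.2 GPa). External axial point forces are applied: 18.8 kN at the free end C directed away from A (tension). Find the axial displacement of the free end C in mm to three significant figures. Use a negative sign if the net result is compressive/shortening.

Internal axial forces (sectioning from the free end, tension +): N_BC = 18.8 kN, N_AB = 18.8 kN.
A_AB = 658.4 mm².
δ_AB = 18800·395/(658.4·200000) = 0.0564 mm
δ_BC = 18800·839/(2170·45200) = 0.1608 mm
δ = Σδ_i = 0.2172 mm.

0.217 mm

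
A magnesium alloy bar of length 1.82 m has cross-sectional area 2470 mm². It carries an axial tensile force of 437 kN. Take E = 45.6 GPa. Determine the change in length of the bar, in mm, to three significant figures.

δ_mech = NL/(AE) = 437000·1820/(2470·45600) = 7.061 mm.

7.06 mm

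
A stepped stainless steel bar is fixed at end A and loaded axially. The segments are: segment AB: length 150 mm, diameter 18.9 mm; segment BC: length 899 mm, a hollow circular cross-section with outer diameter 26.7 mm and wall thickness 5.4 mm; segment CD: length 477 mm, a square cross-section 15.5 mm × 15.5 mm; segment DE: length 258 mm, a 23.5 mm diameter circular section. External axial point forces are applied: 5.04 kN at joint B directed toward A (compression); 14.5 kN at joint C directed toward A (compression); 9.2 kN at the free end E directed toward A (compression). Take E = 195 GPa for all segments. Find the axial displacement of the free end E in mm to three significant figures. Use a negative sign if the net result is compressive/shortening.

-0.503 mm

Internal axial forces (sectioning from the free end, tension +): N_DE = -9.2 kN, N_CD = -9.2 kN, N_BC = -23.7 kN, N_AB = -28.74 kN.
A_AB = 280.6 mm².
A_BC = 361.3 mm².
A_CD = 240.2 mm².
A_DE = 433.7 mm².
δ_AB = -28740·150/(280.6·195000) = -0.0788 mm
δ_BC = -23700·899/(361.3·195000) = -0.3024 mm
δ_CD = -9200·477/(240.2·195000) = -0.09367 mm
δ_DE = -9200·258/(433.7·195000) = -0.02806 mm
δ = Σδ_i = -0.5029 mm.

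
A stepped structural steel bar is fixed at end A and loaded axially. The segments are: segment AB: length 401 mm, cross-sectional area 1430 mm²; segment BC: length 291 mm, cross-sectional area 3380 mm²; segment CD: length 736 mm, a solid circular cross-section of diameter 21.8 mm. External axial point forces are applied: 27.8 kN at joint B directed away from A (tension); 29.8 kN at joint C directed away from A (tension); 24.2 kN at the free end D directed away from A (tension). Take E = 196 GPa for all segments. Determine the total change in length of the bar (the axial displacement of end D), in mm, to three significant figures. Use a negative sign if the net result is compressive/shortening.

0.384 mm

Internal axial forces (sectioning from the free end, tension +): N_CD = 24.2 kN, N_BC = 54 kN, N_AB = 81.8 kN.
A_CD = 373.3 mm².
δ_AB = 81800·401/(1430·196000) = 0.117 mm
δ_BC = 54000·291/(3380·196000) = 0.02372 mm
δ_CD = 24200·736/(373.3·196000) = 0.2435 mm
δ = Σδ_i = 0.3842 mm.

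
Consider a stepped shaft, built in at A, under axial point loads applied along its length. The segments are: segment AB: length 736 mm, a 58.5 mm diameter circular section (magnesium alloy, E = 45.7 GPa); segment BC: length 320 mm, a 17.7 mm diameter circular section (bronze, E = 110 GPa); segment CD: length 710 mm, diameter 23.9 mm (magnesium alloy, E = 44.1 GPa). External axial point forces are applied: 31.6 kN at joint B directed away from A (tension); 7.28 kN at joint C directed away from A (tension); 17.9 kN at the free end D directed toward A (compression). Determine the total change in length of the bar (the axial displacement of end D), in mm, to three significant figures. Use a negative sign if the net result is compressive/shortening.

Internal axial forces (sectioning from the free end, tension +): N_CD = -17.9 kN, N_BC = -10.62 kN, N_AB = 20.98 kN.
A_AB = 2688 mm².
A_BC = 246.1 mm².
A_CD = 448.6 mm².
δ_AB = 20980·736/(2688·45700) = 0.1257 mm
δ_BC = -10620·320/(246.1·110000) = -0.1256 mm
δ_CD = -17900·710/(448.6·44100) = -0.6424 mm
δ = Σδ_i = -0.6422 mm.

-0.642 mm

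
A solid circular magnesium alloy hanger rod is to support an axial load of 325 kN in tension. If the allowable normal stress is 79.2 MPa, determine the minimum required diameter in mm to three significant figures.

72.3 mm

Required area A ≥ P/σ_allow = 325000/79.2 = 4104 mm².
For a solid circular section, d ≥ √(4A/π) = 72.28 mm.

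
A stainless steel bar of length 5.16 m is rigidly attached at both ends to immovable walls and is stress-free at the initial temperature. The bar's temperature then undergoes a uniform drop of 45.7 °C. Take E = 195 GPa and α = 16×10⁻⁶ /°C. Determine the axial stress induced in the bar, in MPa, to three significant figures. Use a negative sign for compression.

143 MPa

Free thermal expansion αLΔT = 16e-6 · 5160 · -45.7 = -3.773 mm.
The walls impose strain ε = −(-3.773)/5160 = 7.3120e-04; σ = Eε = 195000 · 7.3120e-04 = 142.6 MPa.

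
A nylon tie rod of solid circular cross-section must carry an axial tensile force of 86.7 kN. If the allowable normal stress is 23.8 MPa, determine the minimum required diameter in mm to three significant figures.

68.1 mm

Required area A ≥ P/σ_allow = 86700/23.8 = 3643 mm².
For a solid circular section, d ≥ √(4A/π) = 68.1 mm.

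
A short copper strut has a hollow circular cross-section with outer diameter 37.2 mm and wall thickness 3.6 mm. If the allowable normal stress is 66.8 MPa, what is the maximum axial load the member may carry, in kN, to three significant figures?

A = 380 mm².
P_max = σ_allow · A = 66.8 · 380 = 25380 N = 25.38 kN.

25.4 kN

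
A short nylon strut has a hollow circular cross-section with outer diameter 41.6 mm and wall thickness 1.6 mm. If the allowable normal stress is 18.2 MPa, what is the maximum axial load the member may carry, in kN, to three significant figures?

A = 201.1 mm².
P_max = σ_allow · A = 18.2 · 201.1 = 3659 N = 3.659 kN.

3.66 kN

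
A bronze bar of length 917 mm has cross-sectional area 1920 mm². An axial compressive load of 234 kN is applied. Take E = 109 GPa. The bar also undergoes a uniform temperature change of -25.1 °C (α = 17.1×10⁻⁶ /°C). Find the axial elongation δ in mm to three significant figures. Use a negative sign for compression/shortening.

δ_mech = NL/(AE) = -234000·917/(1920·109000) = -1.025 mm.
δ_thermal = αLΔT = 17.1e-6·917·-25.1 = -0.3936 mm.
δ = δ_mech + δ_thermal = -1.419 mm.

-1.42 mm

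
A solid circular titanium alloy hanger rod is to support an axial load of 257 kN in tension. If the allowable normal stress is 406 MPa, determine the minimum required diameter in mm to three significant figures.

Required area A ≥ P/σ_allow = 257000/406 = 633 mm².
For a solid circular section, d ≥ √(4A/π) = 28.39 mm.

28.4 mm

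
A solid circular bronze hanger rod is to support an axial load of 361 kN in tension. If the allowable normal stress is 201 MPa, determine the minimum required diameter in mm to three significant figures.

Required area A ≥ P/σ_allow = 361000/201 = 1796 mm².
For a solid circular section, d ≥ √(4A/π) = 47.82 mm.

47.8 mm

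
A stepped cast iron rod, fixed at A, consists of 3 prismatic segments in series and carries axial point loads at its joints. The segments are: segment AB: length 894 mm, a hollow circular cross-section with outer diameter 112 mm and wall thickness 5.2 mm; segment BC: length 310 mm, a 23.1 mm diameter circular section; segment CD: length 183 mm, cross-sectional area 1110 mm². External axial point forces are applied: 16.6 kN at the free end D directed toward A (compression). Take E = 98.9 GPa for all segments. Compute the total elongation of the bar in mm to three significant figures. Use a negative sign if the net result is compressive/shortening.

Internal axial forces (sectioning from the free end, tension +): N_CD = -16.6 kN, N_BC = -16.6 kN, N_AB = -16.6 kN.
A_AB = 1745 mm².
A_BC = 419.1 mm².
δ_AB = -16600·894/(1745·98900) = -0.08601 mm
δ_BC = -16600·310/(419.1·98900) = -0.1242 mm
δ_CD = -16600·183/(1110·98900) = -0.02767 mm
δ = Σδ_i = -0.2378 mm.

-0.238 mm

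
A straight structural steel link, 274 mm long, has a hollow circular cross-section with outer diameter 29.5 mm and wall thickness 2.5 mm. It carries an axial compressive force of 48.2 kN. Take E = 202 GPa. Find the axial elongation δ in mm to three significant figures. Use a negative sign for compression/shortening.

A = 212.1 mm².
δ_mech = NL/(AE) = -48200·274/(212.1·202000) = -0.3083 mm.

-0.308 mm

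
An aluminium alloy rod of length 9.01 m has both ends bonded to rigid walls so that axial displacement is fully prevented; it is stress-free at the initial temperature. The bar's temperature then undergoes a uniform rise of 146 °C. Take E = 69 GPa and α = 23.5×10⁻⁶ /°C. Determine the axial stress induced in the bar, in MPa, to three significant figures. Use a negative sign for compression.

Free thermal expansion αLΔT = 23.5e-6 · 9010 · 146 = 30.91 mm.
The walls impose strain ε = −(30.91)/9010 = -3.4310e-03; σ = Eε = 69000 · -3.4310e-03 = -236.7 MPa.

-237 MPa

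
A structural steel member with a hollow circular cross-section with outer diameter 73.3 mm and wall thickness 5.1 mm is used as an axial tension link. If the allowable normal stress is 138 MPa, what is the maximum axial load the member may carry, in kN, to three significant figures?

151 kN

A = 1093 mm².
P_max = σ_allow · A = 138 · 1093 = 150800 N = 150.8 kN.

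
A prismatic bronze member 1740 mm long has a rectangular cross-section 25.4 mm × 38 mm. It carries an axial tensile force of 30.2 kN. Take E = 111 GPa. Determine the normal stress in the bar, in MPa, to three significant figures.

31.3 MPa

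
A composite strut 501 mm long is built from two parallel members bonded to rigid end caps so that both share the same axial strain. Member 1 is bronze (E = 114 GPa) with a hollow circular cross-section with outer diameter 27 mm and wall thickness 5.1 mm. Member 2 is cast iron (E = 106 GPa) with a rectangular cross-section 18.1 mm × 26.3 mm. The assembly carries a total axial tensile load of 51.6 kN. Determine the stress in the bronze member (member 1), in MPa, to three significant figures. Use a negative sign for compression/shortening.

A_1 = 350.9 mm².
A_2 = 476 mm².
Equal strain + equilibrium ⇒ each member carries load in proportion to AE: A₁E₁ = 40000000 N, A₂E₂ = 50460000 N, ΣAE = 90460000 N.
σ₁ = P·E₁/ΣAE = 51600·114000/90460000 = 65.03 MPa.

65.0 MPa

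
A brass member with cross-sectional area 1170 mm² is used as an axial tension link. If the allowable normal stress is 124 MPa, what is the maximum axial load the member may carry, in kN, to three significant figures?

145 kN

P_max = σ_allow · A = 124 · 1170 = 145100 N = 145.1 kN.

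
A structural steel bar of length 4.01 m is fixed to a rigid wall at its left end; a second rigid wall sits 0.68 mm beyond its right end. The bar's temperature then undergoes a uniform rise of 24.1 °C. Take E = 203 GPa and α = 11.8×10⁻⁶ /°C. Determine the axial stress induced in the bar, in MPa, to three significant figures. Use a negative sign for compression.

Free thermal expansion αLΔT = 11.8e-6 · 4010 · 24.1 = 1.14 mm.
The walls engage after the gap closes; constrained expansion = 1.14 − 0.68 = 0.4604 mm.
The walls impose strain ε = −(0.4604)/4010 = -1.1480e-04; σ = Eε = 203000 · -1.1480e-04 = -23.31 MPa.

-23.3 MPa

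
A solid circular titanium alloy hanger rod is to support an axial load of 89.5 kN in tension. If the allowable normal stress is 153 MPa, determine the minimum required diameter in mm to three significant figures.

27.3 mm

Required area A ≥ P/σ_allow = 89500/153 = 585 mm².
For a solid circular section, d ≥ √(4A/π) = 27.29 mm.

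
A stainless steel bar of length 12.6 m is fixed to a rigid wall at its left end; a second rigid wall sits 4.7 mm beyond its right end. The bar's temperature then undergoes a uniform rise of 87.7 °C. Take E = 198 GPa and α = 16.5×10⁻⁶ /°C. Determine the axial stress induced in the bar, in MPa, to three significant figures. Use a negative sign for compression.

-213 MPa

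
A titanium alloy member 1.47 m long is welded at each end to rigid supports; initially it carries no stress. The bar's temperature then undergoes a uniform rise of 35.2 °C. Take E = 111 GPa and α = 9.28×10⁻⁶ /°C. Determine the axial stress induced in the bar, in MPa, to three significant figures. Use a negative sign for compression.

Free thermal expansion αLΔT = 9.28e-6 · 1470 · 35.2 = 0.4802 mm.
The walls impose strain ε = −(0.4802)/1470 = -3.2666e-04; σ = Eε = 111000 · -3.2666e-04 = -36.26 MPa.

-36.3 MPa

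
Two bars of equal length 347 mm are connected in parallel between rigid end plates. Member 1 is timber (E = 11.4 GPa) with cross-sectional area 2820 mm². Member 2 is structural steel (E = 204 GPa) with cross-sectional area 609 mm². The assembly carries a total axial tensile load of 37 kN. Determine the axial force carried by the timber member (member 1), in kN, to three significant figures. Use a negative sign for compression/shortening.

7.61 kN

Equal strain + equilibrium ⇒ each member carries load in proportion to AE: A₁E₁ = 32150000 N, A₂E₂ = 124200000 N, ΣAE = 156400000 N.
F₁ = P·A₁E₁/ΣAE = 37000·32150000/156400000 = 7606 N.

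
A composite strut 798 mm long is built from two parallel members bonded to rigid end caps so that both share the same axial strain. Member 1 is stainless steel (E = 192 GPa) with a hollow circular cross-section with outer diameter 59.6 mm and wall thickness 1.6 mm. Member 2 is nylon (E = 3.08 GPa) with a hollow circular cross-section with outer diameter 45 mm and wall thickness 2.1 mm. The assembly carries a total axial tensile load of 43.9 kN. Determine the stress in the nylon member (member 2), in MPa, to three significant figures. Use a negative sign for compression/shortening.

A_1 = 291.5 mm².
A_2 = 283 mm².
Equal strain + equilibrium ⇒ each member carries load in proportion to AE: A₁E₁ = 55980000 N, A₂E₂ = 871700 N, ΣAE = 56850000 N.
σ₂ = P·E₂/ΣAE = 43900·3080/56850000 = 2.379 MPa.

2.38 MPa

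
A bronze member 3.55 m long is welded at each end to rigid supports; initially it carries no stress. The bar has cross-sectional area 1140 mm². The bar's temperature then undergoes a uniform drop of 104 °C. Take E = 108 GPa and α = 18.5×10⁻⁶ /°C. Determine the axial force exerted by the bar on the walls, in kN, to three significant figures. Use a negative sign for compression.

Free thermal expansion αLΔT = 18.5e-6 · 3550 · -104 = -6.83 mm.
The walls impose strain ε = −(-6.83)/3550 = 1.9240e-03; σ = Eε = 108000 · 1.9240e-03 = 207.8 MPa.
Wall reaction R = σ·A = 207.8·1140 = 236900 N = 236.9 kN.

237 kN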